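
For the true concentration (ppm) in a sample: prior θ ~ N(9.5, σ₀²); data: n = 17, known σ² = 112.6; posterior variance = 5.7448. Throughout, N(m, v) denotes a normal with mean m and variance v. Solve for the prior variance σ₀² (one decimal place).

For the Normal–Normal model with known σ², precisions add: τ_n = τ₀ + n/σ².
So 1/σ₀² = 1/5.7448 − 17/112.6 = 0.174070 − 0.150977 = 0.023093.
Hence σ₀² = 1/0.023093 ≈ 43.3.

σ₀² = 43.3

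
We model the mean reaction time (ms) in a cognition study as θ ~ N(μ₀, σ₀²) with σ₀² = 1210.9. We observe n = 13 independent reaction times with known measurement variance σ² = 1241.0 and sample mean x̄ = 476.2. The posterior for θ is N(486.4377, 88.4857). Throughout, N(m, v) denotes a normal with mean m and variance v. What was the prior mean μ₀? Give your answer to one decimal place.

The posterior mean is a precision-weighted average: μ_n = (τ₀μ₀ + τ_data·x̄)/(τ₀+τ_data), with τ₀=1/σ₀² and τ_data=n/σ².
Here τ₀ = 1/1210.9 = 0.000826 and τ_data = 13/1241.0 = 0.010475, so τ_n = 0.011301.
Rearranging for μ₀: μ₀ = (μ_n·τ_n − τ_data·x̄)/τ₀ = (486.4377·0.011301 − 0.010475·476.2) / 0.000826 = 0.509037/0.000826 ≈ 616.3.

μ₀ = 616.3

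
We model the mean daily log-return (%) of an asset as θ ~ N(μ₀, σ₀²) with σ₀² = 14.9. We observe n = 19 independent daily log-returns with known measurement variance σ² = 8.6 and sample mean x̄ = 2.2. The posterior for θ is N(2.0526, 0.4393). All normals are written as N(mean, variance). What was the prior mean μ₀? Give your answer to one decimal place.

The posterior mean is a precision-weighted average: μ_n = (τ₀μ₀ + τ_data·x̄)/(τ₀+τ_data), with τ₀=1/σ₀² and τ_data=n/σ².
Here τ₀ = 1/14.9 = 0.067114 and τ_data = 19/8.6 = 2.209302, so τ_n = 2.276416.
Rearranging for μ₀: μ₀ = (μ_n·τ_n − τ_data·x̄)/τ₀ = (2.0526·2.276416 − 2.209302·2.2) / 0.067114 = -0.187893/0.067114 ≈ -2.8.

μ₀ = -2.8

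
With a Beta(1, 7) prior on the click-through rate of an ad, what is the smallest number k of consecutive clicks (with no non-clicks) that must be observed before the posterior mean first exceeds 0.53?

After k clicks and 0 non-clicks the posterior is Beta(1+k, 7), with mean (1+k)/(1+7+k).
Set (1+k)/(8+k) > 0.53 and solve: k > (0.53·8 − 1)/(1 − 0.53) = 6.894.
The smallest integer exceeding 6.894 is 7, and checking k=7: (8)/(15) = 0.5333 > 0.53.

k = 7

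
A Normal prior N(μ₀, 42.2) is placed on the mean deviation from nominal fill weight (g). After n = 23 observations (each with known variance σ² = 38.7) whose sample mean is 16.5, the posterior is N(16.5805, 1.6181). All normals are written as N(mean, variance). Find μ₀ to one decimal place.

μ₀ = 18.6

The posterior mean is a precision-weighted average: μ_n = (τ₀μ₀ + τ_data·x̄)/(τ₀+τ_data), with τ₀=1/σ₀² and τ_data=n/σ².
Here τ₀ = 1/42.2 = 0.023697 and τ_data = 23/38.7 = 0.594315, so τ_n = 0.618012.
Rearranging for μ₀: μ₀ = (μ_n·τ_n − τ_data·x̄)/τ₀ = (16.5805·0.618012 − 0.594315·16.5) / 0.023697 = 0.440750/0.023697 ≈ 18.6.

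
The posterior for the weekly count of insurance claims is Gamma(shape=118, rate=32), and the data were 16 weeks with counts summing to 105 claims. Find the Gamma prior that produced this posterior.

Gamma(shape=13, rate=16)

Gamma–Poisson conjugacy: posterior shape = α + Σxᵢ, posterior rate = β + n.
So α = 118 − 105 = 13 and β = 32 − 16 = 16.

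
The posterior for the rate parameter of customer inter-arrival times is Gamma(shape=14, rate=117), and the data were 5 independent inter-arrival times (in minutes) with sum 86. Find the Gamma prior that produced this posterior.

Gamma–exponential conjugacy: posterior shape = α + n, posterior rate = β + Σtᵢ.
So α = 14 − 5 = 9 and β = 117 − 86 = 31.

Gamma(shape=9, rate=31)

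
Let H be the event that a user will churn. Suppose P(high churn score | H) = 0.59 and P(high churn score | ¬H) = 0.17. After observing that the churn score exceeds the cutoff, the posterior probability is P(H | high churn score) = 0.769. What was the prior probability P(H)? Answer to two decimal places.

In odds form, posterior odds = prior odds × likelihood ratio, so prior odds = posterior odds ÷ LR.
Posterior odds = 0.769/(1−0.769) = 3.3290. LR = 0.59/0.17 = 3.4706.
Prior odds = 3.3290/3.4706 = 0.9592, so P(H) = 0.9592/(1+0.9592) ≈ 0.49.

P(H) = 0.49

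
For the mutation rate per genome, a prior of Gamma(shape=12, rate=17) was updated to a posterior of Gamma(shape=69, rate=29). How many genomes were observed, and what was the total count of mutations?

n = 12 genomes with total 57 mutations

A Gamma(α, β) prior (rate parametrization) on a Poisson rate with n observations summing to S gives posterior Gamma(α+S, β+n).
Matching: Σxᵢ = 69 − 12 = 57 and n = 29 − 17 = 12.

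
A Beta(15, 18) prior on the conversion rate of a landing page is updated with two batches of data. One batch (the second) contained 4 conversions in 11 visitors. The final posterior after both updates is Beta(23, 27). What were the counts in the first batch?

Sequential conjugate updates are equivalent to a single update on the pooled data, so total successes = posterior α − prior α and total failures = posterior β − prior β.
Total across both batches: 23−15=8 conversions, 27−18=9 bounces.
Subtract the second batch: 8−4=4 conversions and 9−7=2 bounces.

4 conversions and 2 bounces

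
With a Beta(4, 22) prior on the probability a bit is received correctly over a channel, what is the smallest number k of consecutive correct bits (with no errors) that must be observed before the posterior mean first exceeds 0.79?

After k correct bits and 0 errors the posterior is Beta(4+k, 22), with mean (4+k)/(4+22+k).
Set (4+k)/(26+k) > 0.79 and solve: k > (0.79·26 − 4)/(1 − 0.79) = 78.762.
The smallest integer exceeding 78.762 is 79, and checking k=79: (83)/(105) = 0.7905 > 0.79.

k = 79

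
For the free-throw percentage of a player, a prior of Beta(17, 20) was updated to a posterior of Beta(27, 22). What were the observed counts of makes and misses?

10 makes and 2 misses

Beta is conjugate to the binomial likelihood: posterior = Beta(α+s, β+f).
Match parameters: s=27−17=10, f=22−20=2.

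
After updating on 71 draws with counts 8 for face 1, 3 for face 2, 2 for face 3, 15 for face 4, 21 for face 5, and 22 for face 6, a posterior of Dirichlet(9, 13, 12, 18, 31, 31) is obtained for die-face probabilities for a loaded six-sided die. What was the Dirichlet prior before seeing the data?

For a Dirichlet(α) prior with multinomial counts c, the posterior is Dirichlet(α + c) componentwise.
Subtract each count from the matching posterior parameter: 9−8=1, 13−3=10, 12−2=10, 18−15=3, 31−21=10, 31−22=9.

Dirichlet(1, 10, 10, 3, 10, 9)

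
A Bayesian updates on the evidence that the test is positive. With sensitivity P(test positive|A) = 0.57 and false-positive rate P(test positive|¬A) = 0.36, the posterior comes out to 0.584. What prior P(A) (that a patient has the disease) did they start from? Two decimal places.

P(A) = 0.47

In odds form, posterior odds = prior odds × likelihood ratio, so prior odds = posterior odds ÷ LR.
Posterior odds = 0.584/(1−0.584) = 1.4038. LR = 0.57/0.36 = 1.5833.
Prior odds = 1.4038/1.5833 = 0.8866, so P(A) = 0.8866/(1+0.8866) ≈ 0.47.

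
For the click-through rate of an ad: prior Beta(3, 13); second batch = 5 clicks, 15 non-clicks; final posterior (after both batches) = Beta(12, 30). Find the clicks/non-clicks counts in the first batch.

Sequential conjugate updates are equivalent to a single update on the pooled data, so total successes = posterior α − prior α and total failures = posterior β − prior β.
Total across both batches: 12−3=9 clicks, 30−13=17 non-clicks.
Subtract the second batch: 9−5=4 clicks and 17−15=2 non-clicks.

4 clicks and 2 non-clicks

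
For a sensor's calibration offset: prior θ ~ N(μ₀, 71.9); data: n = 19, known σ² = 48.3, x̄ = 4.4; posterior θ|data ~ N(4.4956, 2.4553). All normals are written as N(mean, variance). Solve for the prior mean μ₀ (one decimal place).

μ₀ = 7.2

The posterior mean is a precision-weighted average: μ_n = (τ₀μ₀ + τ_data·x̄)/(τ₀+τ_data), with τ₀=1/σ₀² and τ_data=n/σ².
Here τ₀ = 1/71.9 = 0.013908 and τ_data = 19/48.3 = 0.393375, so τ_n = 0.407283.
Rearranging for μ₀: μ₀ = (μ_n·τ_n − τ_data·x̄)/τ₀ = (4.4956·0.407283 − 0.393375·4.4) / 0.013908 = 0.100131/0.013908 ≈ 7.2.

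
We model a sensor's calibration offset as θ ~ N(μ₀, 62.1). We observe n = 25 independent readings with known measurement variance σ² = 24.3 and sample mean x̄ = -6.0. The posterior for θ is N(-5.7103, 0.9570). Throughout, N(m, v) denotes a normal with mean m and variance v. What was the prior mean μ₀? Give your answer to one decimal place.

The posterior mean is a precision-weighted average: μ_n = (τ₀μ₀ + τ_data·x̄)/(τ₀+τ_data), with τ₀=1/σ₀² and τ_data=n/σ².
Here τ₀ = 1/62.1 = 0.016103 and τ_data = 25/24.3 = 1.028807, so τ_n = 1.044910.
Rearranging for μ₀: μ₀ = (μ_n·τ_n − τ_data·x̄)/τ₀ = (-5.7103·1.044910 − 1.028807·-6.0) / 0.016103 = 0.206092/0.016103 ≈ 12.8.

μ₀ = 12.8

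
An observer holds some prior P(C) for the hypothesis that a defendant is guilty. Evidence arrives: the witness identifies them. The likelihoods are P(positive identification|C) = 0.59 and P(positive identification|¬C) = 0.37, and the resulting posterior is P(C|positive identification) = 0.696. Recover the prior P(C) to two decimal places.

P(C) = 0.59

Bayes' rule in odds form gives O(C|E) = O(C)·[P(E|C)/P(E|¬C)], hence O(C) = O(C|E)/LR.
Posterior odds = 0.696/(1−0.696) = 2.2895. LR = 0.59/0.37 = 1.5946.
Prior odds = 2.2895/1.5946 = 1.4358, so P(C) = 1.4358/(1+1.4358) ≈ 0.59.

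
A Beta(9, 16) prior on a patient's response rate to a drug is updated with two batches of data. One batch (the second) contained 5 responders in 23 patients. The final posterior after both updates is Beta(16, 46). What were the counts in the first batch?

2 responders and 12 non-responders

Sequential conjugate updates are equivalent to a single update on the pooled data, so total successes = posterior α − prior α and total failures = posterior β − prior β.
Total across both batches: 16−9=7 responders, 46−16=30 non-responders.
Subtract the second batch: 7−5=2 responders and 30−18=12 non-responders.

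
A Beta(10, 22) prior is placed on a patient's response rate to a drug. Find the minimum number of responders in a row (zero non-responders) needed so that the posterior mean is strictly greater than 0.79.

k = 73

After k responders and 0 non-responders the posterior is Beta(10+k, 22), with mean (10+k)/(10+22+k).
Set (10+k)/(32+k) > 0.79 and solve: k > (0.79·32 − 10)/(1 − 0.79) = 72.762.
The smallest integer exceeding 72.762 is 73.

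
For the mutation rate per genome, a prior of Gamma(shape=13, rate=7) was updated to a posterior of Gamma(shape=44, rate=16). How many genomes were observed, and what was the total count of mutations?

Gamma–Poisson conjugacy: posterior shape = α + Σxᵢ, posterior rate = β + n.
Matching: Σxᵢ = 44 − 13 = 31 and n = 16 − 7 = 9.

n = 9 genomes with total 31 mutations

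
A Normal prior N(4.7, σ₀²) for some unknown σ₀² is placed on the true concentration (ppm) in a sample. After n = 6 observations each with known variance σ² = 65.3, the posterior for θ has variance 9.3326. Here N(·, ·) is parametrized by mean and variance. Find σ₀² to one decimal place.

For the Normal–Normal model with known σ², precisions add: τ_n = τ₀ + n/σ².
So 1/σ₀² = 1/9.3326 − 6/65.3 = 0.107151 − 0.091884 = 0.015267.
Hence σ₀² = 1/0.015267 ≈ 65.5.

σ₀² = 65.5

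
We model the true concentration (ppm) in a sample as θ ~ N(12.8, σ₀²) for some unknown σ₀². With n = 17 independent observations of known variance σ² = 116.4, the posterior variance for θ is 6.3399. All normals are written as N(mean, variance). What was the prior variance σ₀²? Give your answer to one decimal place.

σ₀² = 85.6

For the Normal–Normal model with known σ², precisions add: τ_n = τ₀ + n/σ².
So 1/σ₀² = 1/6.3399 − 17/116.4 = 0.157731 − 0.146048 = 0.011683.
Hence σ₀² = 1/0.011683 ≈ 85.6.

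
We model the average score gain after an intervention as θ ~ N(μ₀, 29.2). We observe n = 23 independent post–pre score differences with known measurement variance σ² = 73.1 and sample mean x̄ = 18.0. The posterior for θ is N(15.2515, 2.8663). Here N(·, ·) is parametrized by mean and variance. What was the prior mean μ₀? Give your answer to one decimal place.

μ₀ = -10.0

The posterior mean is a precision-weighted average: μ_n = (τ₀μ₀ + τ_data·x̄)/(τ₀+τ_data), with τ₀=1/σ₀² and τ_data=n/σ².
Here τ₀ = 1/29.2 = 0.034247 and τ_data = 23/73.1 = 0.314637, so τ_n = 0.348884.
Rearranging for μ₀: μ₀ = (μ_n·τ_n − τ_data·x̄)/τ₀ = (15.2515·0.348884 − 0.314637·18.0) / 0.034247 = -0.342462/0.034247 ≈ -10.0.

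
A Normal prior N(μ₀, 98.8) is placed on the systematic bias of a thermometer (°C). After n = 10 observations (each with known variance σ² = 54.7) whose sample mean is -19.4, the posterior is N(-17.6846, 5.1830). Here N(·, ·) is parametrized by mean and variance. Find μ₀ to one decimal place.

μ₀ = 13.3

The posterior mean is a precision-weighted average: μ_n = (τ₀μ₀ + τ_data·x̄)/(τ₀+τ_data), with τ₀=1/σ₀² and τ_data=n/σ².
Here τ₀ = 1/98.8 = 0.010121 and τ_data = 10/54.7 = 0.182815, so τ_n = 0.192936.
Rearranging for μ₀: μ₀ = (μ_n·τ_n − τ_data·x̄)/τ₀ = (-17.6846·0.192936 − 0.182815·-19.4) / 0.010121 = 0.134615/0.010121 ≈ 13.3.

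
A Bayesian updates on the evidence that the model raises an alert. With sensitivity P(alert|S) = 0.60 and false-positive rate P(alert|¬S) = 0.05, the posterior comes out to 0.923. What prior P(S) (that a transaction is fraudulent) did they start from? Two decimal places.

P(S) = 0.50

In odds form, posterior odds = prior odds × likelihood ratio, so prior odds = posterior odds ÷ LR.
Posterior odds = 0.923/(1−0.923) = 11.9870. LR = 0.60/0.05 = 12.0000.
Prior odds = 11.9870/12.0000 = 0.9989, so P(S) = 0.9989/(1+0.9989) ≈ 0.50.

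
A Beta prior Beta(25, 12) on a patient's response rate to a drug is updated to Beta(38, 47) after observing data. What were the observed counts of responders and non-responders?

13 responders and 35 non-responders

A Beta(a, b) prior with s successes and f failures in binomial data gives a Beta(a+s, b+f) posterior.
Match parameters: s=38−25=13, f=47−12=35.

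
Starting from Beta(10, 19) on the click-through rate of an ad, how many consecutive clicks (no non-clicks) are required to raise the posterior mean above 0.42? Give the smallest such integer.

k = 4

After k clicks and 0 non-clicks the posterior is Beta(10+k, 19), with mean (10+k)/(10+19+k).
Set (10+k)/(29+k) > 0.42 and solve: k > (0.42·29 − 10)/(1 − 0.42) = 3.759.
The smallest integer exceeding 3.759 is 4, and checking k=4: (14)/(33) = 0.4242 > 0.42.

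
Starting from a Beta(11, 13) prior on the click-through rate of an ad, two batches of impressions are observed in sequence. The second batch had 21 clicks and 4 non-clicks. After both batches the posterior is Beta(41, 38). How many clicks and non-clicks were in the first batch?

Sequential conjugate updates are equivalent to a single update on the pooled data, so total successes = posterior α − prior α and total failures = posterior β − prior β.
Total across both batches: 41−11=30 clicks, 38−13=25 non-clicks.
Subtract the second batch: 30−21=9 clicks and 25−4=21 non-clicks.

9 clicks and 21 non-clicks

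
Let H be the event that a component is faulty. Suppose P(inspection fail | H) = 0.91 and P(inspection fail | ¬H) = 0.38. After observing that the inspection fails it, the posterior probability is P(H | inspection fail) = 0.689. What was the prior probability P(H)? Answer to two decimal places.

In odds form, posterior odds = prior odds × likelihood ratio, so prior odds = posterior odds ÷ LR.
Posterior odds = 0.689/(1−0.689) = 2.2154. LR = 0.91/0.38 = 2.3947.
Prior odds = 2.2154/2.3947 = 0.9251, so P(H) = 0.9251/(1+0.9251) ≈ 0.48.

P(H) = 0.48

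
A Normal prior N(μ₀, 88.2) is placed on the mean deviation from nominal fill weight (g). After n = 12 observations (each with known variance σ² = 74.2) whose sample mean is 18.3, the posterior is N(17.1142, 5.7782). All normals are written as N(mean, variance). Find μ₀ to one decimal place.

μ₀ = 0.2

With known observation variance, the Normal–Normal posterior has precision τ_n = τ₀ + n/σ² and mean μ_n = (τ₀μ₀ + (n/σ²)x̄)/τ_n.
Here τ₀ = 1/88.2 = 0.011338 and τ_data = 12/74.2 = 0.161725, so τ_n = 0.173063.
Rearranging for μ₀: μ₀ = (μ_n·τ_n − τ_data·x̄)/τ₀ = (17.1142·0.173063 − 0.161725·18.3) / 0.011338 = 0.002267/0.011338 ≈ 0.2.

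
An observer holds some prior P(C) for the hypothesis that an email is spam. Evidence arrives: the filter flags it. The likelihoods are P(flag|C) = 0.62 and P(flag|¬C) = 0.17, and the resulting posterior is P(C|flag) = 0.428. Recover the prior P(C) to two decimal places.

P(C) = 0.17

Bayes' rule in odds form gives O(C|E) = O(C)·[P(E|C)/P(E|¬C)], hence O(C) = O(C|E)/LR.
Posterior odds = 0.428/(1−0.428) = 0.7483. LR = 0.62/0.17 = 3.6471.
Prior odds = 0.7483/3.6471 = 0.2052, so P(C) = 0.2052/(1+0.2052) ≈ 0.17.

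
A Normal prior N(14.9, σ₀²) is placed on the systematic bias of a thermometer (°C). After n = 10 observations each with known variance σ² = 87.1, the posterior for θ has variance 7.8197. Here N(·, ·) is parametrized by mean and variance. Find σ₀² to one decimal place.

σ₀² = 76.5

Posterior precision equals prior precision plus data precision: 1/σ_n² = 1/σ₀² + n/σ².
So 1/σ₀² = 1/7.8197 − 10/87.1 = 0.127882 − 0.114811 = 0.013071.
Hence σ₀² = 1/0.013071 ≈ 76.5.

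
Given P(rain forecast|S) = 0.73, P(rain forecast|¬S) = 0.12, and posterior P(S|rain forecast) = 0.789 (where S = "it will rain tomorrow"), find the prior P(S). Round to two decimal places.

P(S) = 0.38

In odds form, posterior odds = prior odds × likelihood ratio, so prior odds = posterior odds ÷ LR.
Posterior odds = 0.789/(1−0.789) = 3.7393. LR = 0.73/0.12 = 6.0833.
Prior odds = 3.7393/6.0833 = 0.6147, so P(S) = 0.6147/(1+0.6147) ≈ 0.38.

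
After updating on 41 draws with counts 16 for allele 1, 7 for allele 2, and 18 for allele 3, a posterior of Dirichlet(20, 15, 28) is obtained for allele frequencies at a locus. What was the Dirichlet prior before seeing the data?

Dirichlet(4, 8, 10)

For a Dirichlet(α) prior with multinomial counts c, the posterior is Dirichlet(α + c) componentwise.
Subtract each count from the matching posterior parameter: 20−16=4, 15−7=8, 28−18=10.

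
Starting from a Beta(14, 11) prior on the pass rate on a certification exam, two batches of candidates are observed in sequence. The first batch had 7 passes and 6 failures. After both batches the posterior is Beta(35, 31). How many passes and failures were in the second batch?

Sequential conjugate updates are equivalent to a single update on the pooled data, so total successes = posterior α − prior α and total failures = posterior β − prior β.
Total across both batches: 35−14=21 passes, 31−11=20 failures.
Subtract the first batch: 21−7=14 passes and 20−6=14 failures.

14 passes and 14 failures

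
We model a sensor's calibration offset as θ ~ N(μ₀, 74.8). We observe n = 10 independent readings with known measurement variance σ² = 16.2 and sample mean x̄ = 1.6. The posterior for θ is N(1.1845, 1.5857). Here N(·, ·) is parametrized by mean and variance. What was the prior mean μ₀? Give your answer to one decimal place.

μ₀ = -18.0

With known observation variance, the Normal–Normal posterior has precision τ_n = τ₀ + n/σ² and mean μ_n = (τ₀μ₀ + (n/σ²)x̄)/τ_n.
Here τ₀ = 1/74.8 = 0.013369 and τ_data = 10/16.2 = 0.617284, so τ_n = 0.630653.
Rearranging for μ₀: μ₀ = (μ_n·τ_n − τ_data·x̄)/τ₀ = (1.1845·0.630653 − 0.617284·1.6) / 0.013369 = -0.240646/0.013369 ≈ -18.0.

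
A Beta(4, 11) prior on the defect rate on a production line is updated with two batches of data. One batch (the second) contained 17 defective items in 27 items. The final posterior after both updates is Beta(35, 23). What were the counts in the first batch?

14 defective items and 2 good items

Because Beta–binomial updating is additive in the counts, the combined data contributed (α_post−α_prior, β_post−β_prior) successes and failures.
Total across both batches: 35−4=31 defective items, 23−11=12 good items.
Subtract the second batch: 31−17=14 defective items and 12−10=2 good items.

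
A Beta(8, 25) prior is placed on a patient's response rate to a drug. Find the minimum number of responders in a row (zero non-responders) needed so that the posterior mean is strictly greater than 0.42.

k = 11

After k responders and 0 non-responders the posterior is Beta(8+k, 25), with mean (8+k)/(8+25+k).
Set (8+k)/(33+k) > 0.42 and solve: k > (0.42·33 − 8)/(1 − 0.42) = 10.103.
The smallest integer exceeding 10.103 is 11, and checking k=11: (19)/(44) = 0.4318 > 0.42.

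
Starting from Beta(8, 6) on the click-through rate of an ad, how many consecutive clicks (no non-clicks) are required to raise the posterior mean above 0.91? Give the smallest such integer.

k = 53

After k clicks and 0 non-clicks the posterior is Beta(8+k, 6), with mean (8+k)/(8+6+k).
Set (8+k)/(14+k) > 0.91 and solve: k > (0.91·14 − 8)/(1 − 0.91) = 52.667.
The smallest integer exceeding 52.667 is 53.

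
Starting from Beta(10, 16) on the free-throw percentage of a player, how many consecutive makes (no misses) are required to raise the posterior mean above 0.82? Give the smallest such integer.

k = 63

After k makes and 0 misses the posterior is Beta(10+k, 16), with mean (10+k)/(10+16+k).
Set (10+k)/(26+k) > 0.82 and solve: k > (0.82·26 − 10)/(1 − 0.82) = 62.889.
The smallest integer exceeding 62.889 is 63, and checking k=63: (73)/(89) = 0.8202 > 0.82.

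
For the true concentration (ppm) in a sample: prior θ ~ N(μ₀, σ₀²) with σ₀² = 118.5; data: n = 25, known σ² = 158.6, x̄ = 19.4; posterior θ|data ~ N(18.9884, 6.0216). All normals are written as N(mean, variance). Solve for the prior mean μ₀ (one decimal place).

The posterior mean is a precision-weighted average: μ_n = (τ₀μ₀ + τ_data·x̄)/(τ₀+τ_data), with τ₀=1/σ₀² and τ_data=n/σ².
Here τ₀ = 1/118.5 = 0.008439 and τ_data = 25/158.6 = 0.157629, so τ_n = 0.166068.
Rearranging for μ₀: μ₀ = (μ_n·τ_n − τ_data·x̄)/τ₀ = (18.9884·0.166068 − 0.157629·19.4) / 0.008439 = 0.095363/0.008439 ≈ 11.3.

μ₀ = 11.3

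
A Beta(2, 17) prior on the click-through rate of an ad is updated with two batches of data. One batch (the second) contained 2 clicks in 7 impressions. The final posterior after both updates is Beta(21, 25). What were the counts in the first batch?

17 clicks and 3 non-clicks

Because Beta–binomial updating is additive in the counts, the combined data contributed (α_post−α_prior, β_post−β_prior) successes and failures.
Total across both batches: 21−2=19 clicks, 25−17=8 non-clicks.
Subtract the second batch: 19−2=17 clicks and 8−5=3 non-clicks.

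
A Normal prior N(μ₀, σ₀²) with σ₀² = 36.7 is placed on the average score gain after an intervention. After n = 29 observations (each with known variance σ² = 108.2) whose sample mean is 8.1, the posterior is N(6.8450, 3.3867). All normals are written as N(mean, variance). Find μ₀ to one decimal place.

The posterior mean is a precision-weighted average: μ_n = (τ₀μ₀ + τ_data·x̄)/(τ₀+τ_data), with τ₀=1/σ₀² and τ_data=n/σ².
Here τ₀ = 1/36.7 = 0.027248 and τ_data = 29/108.2 = 0.268022, so τ_n = 0.295270.
Rearranging for μ₀: μ₀ = (μ_n·τ_n − τ_data·x̄)/τ₀ = (6.8450·0.295270 − 0.268022·8.1) / 0.027248 = -0.149855/0.027248 ≈ -5.5.

μ₀ = -5.5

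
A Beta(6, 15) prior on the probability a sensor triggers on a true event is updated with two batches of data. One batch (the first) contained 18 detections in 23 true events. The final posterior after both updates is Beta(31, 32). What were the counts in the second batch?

7 detections and 12 misses

Because Beta–binomial updating is additive in the counts, the combined data contributed (α_post−α_prior, β_post−β_prior) successes and failures.
Total across both batches: 31−6=25 detections, 32−15=17 misses.
Subtract the first batch: 25−18=7 detections and 17−5=12 misses.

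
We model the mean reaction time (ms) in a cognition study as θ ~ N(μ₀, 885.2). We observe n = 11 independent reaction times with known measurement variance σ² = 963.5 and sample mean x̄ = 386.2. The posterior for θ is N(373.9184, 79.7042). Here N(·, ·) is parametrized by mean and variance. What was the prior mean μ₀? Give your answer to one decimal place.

The posterior mean is a precision-weighted average: μ_n = (τ₀μ₀ + τ_data·x̄)/(τ₀+τ_data), with τ₀=1/σ₀² and τ_data=n/σ².
Here τ₀ = 1/885.2 = 0.001130 and τ_data = 11/963.5 = 0.011417, so τ_n = 0.012547.
Rearranging for μ₀: μ₀ = (μ_n·τ_n − τ_data·x̄)/τ₀ = (373.9184·0.012547 − 0.011417·386.2) / 0.001130 = 0.282309/0.001130 ≈ 249.8.

μ₀ = 249.8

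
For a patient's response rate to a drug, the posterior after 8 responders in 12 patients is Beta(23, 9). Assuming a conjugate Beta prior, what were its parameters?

Beta(15, 5)

Beta is conjugate to the binomial likelihood: posterior = Beta(a+s, b+f).
Subtract the data counts: 23−8=15, 9−4=5.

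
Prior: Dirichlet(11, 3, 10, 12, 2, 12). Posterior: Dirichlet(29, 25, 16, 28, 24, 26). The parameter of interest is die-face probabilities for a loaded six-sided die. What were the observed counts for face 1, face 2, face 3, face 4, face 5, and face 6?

For a Dirichlet(α) prior with multinomial counts c, the posterior is Dirichlet(α + c) componentwise.
Counts are posterior − prior componentwise: 29−11=18, 25−3=22, 16−10=6, 28−12=16, 24−2=22, 26−12=14.

counts (18, 22, 6, 16, 22, 14)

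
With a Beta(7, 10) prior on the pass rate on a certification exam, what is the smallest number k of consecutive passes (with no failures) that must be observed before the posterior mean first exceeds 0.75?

After k passes and 0 failures the posterior is Beta(7+k, 10), with mean (7+k)/(7+10+k).
Set (7+k)/(17+k) > 0.75 and solve: k > (0.75·17 − 7)/(1 − 0.75) = 23.000.
The smallest integer exceeding 23.000 is 24.

k = 24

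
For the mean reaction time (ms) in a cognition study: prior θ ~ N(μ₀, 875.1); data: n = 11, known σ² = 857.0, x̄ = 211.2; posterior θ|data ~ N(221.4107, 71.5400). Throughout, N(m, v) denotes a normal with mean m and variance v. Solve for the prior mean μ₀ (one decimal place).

μ₀ = 336.1

The posterior mean is a precision-weighted average: μ_n = (τ₀μ₀ + τ_data·x̄)/(τ₀+τ_data), with τ₀=1/σ₀² and τ_data=n/σ².
Here τ₀ = 1/875.1 = 0.001143 and τ_data = 11/857.0 = 0.012835, so τ_n = 0.013978.
Rearranging for μ₀: μ₀ = (μ_n·τ_n − τ_data·x̄)/τ₀ = (221.4107·0.013978 − 0.012835·211.2) / 0.001143 = 0.384127/0.001143 ≈ 336.1.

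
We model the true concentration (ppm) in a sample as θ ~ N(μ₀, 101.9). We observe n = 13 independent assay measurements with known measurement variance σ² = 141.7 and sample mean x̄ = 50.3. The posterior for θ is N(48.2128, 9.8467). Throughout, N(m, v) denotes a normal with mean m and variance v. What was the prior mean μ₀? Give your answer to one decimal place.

μ₀ = 28.7

With known observation variance, the Normal–Normal posterior has precision τ_n = τ₀ + n/σ² and mean μ_n = (τ₀μ₀ + (n/σ²)x̄)/τ_n.
Here τ₀ = 1/101.9 = 0.009814 and τ_data = 13/141.7 = 0.091743, so τ_n = 0.101557.
Rearranging for μ₀: μ₀ = (μ_n·τ_n − τ_data·x̄)/τ₀ = (48.2128·0.101557 − 0.091743·50.3) / 0.009814 = 0.281674/0.009814 ≈ 28.7.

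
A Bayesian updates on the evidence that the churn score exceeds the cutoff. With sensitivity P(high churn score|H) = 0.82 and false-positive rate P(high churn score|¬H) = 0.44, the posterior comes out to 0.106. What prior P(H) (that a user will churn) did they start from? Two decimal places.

P(H) = 0.06

In odds form, posterior odds = prior odds × likelihood ratio, so prior odds = posterior odds ÷ LR.
Posterior odds = 0.106/(1−0.106) = 0.1186. LR = 0.82/0.44 = 1.8636.
Prior odds = 0.1186/1.8636 = 0.0636, so P(H) = 0.0636/(1+0.0636) ≈ 0.06.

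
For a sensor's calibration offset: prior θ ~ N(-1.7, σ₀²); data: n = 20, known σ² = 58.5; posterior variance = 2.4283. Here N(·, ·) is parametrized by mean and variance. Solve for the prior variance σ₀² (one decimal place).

For the Normal–Normal model with known σ², precisions add: τ_n = τ₀ + n/σ².
So 1/σ₀² = 1/2.4283 − 20/58.5 = 0.411811 − 0.341880 = 0.069931.
Hence σ₀² = 1/0.069931 ≈ 14.3.

σ₀² = 14.3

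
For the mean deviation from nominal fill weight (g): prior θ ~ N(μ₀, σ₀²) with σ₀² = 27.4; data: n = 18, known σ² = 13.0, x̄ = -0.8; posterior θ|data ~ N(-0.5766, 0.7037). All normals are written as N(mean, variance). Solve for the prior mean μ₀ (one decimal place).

With known observation variance, the Normal–Normal posterior has precision τ_n = τ₀ + n/σ² and mean μ_n = (τ₀μ₀ + (n/σ²)x̄)/τ_n.
Here τ₀ = 1/27.4 = 0.036496 and τ_data = 18/13.0 = 1.384615, so τ_n = 1.421111.
Rearranging for μ₀: μ₀ = (μ_n·τ_n − τ_data·x̄)/τ₀ = (-0.5766·1.421111 − 1.384615·-0.8) / 0.036496 = 0.288279/0.036496 ≈ 7.9.

μ₀ = 7.9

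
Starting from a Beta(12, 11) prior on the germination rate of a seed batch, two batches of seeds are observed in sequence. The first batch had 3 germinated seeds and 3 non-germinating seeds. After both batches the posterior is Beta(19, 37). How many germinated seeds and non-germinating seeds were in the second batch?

4 germinated seeds and 23 non-germinating seeds

Sequential conjugate updates are equivalent to a single update on the pooled data, so total successes = posterior α − prior α and total failures = posterior β − prior β.
Total across both batches: 19−12=7 germinated seeds, 37−11=26 non-germinating seeds.
Subtract the first batch: 7−3=4 germinated seeds and 26−3=23 non-germinating seeds.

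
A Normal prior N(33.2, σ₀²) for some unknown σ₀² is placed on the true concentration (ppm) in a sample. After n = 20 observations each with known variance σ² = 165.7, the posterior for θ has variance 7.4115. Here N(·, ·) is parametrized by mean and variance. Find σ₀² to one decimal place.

For the Normal–Normal model with known σ², precisions add: τ_n = τ₀ + n/σ².
So 1/σ₀² = 1/7.4115 − 20/165.7 = 0.134925 − 0.120700 = 0.014225.
Hence σ₀² = 1/0.014225 ≈ 70.3.

σ₀² = 70.3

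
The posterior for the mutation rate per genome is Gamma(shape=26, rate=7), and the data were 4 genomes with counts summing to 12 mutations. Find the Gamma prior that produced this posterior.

Gamma(shape=14, rate=3)

A Gamma(α, β) prior (rate parametrization) on a Poisson rate with n observations summing to S gives posterior Gamma(α+S, β+n).
So α = 26 − 12 = 14 and β = 7 − 4 = 3.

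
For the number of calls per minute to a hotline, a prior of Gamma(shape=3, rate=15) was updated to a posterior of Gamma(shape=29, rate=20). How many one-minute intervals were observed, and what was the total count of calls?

n = 5 one-minute intervals with total 26 calls

Gamma–Poisson conjugacy: posterior shape = α + Σxᵢ, posterior rate = β + n.
Matching: Σxᵢ = 29 − 3 = 26 and n = 20 − 15 = 5.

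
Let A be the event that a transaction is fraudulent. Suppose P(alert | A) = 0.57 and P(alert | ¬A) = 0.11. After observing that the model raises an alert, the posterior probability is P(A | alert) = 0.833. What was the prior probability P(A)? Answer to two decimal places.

P(A) = 0.49

Bayes' rule in odds form gives O(A|E) = O(A)·[P(E|A)/P(E|¬A)], hence O(A) = O(A|E)/LR.
Posterior odds = 0.833/(1−0.833) = 4.9880. LR = 0.57/0.11 = 5.1818.
Prior odds = 4.9880/5.1818 = 0.9626, so P(A) = 0.9626/(1+0.9626) ≈ 0.49.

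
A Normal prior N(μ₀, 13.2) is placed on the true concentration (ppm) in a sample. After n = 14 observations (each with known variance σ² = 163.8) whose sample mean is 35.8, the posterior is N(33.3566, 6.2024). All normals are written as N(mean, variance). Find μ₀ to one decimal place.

μ₀ = 30.6

With known observation variance, the Normal–Normal posterior has precision τ_n = τ₀ + n/σ² and mean μ_n = (τ₀μ₀ + (n/σ²)x̄)/τ_n.
Here τ₀ = 1/13.2 = 0.075758 and τ_data = 14/163.8 = 0.085470, so τ_n = 0.161228.
Rearranging for μ₀: μ₀ = (μ_n·τ_n − τ_data·x̄)/τ₀ = (33.3566·0.161228 − 0.085470·35.8) / 0.075758 = 2.318192/0.075758 ≈ 30.6.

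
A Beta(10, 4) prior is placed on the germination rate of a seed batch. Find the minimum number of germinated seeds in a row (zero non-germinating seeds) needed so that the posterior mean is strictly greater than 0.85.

k = 13

After k germinated seeds and 0 non-germinating seeds the posterior is Beta(10+k, 4), with mean (10+k)/(10+4+k).
Set (10+k)/(14+k) > 0.85 and solve: k > (0.85·14 − 10)/(1 − 0.85) = 12.667.
The smallest integer exceeding 12.667 is 13, and checking k=13: (23)/(27) = 0.8519 > 0.85.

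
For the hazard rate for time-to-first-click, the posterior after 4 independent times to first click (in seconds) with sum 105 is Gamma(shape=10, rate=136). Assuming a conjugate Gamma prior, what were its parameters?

Gamma–exponential conjugacy: posterior shape = α + n, posterior rate = β + Σtᵢ.
So α = 10 − 4 = 6 and β = 136 − 105 = 31.

Gamma(shape=6, rate=31)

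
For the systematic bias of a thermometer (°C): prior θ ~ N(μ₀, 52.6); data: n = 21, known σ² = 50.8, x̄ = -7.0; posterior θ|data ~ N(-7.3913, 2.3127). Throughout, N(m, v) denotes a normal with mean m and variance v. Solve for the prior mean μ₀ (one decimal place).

With known observation variance, the Normal–Normal posterior has precision τ_n = τ₀ + n/σ² and mean μ_n = (τ₀μ₀ + (n/σ²)x̄)/τ_n.
Here τ₀ = 1/52.6 = 0.019011 and τ_data = 21/50.8 = 0.413386, so τ_n = 0.432397.
Rearranging for μ₀: μ₀ = (μ_n·τ_n − τ_data·x̄)/τ₀ = (-7.3913·0.432397 − 0.413386·-7.0) / 0.019011 = -0.302274/0.019011 ≈ -15.9.

μ₀ = -15.9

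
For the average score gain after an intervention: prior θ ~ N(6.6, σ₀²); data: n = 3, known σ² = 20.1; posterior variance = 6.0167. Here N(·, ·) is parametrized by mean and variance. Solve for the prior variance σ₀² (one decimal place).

σ₀² = 59.0

Posterior precision equals prior precision plus data precision: 1/σ_n² = 1/σ₀² + n/σ².
So 1/σ₀² = 1/6.0167 − 3/20.1 = 0.166204 − 0.149254 = 0.016950.
Hence σ₀² = 1/0.016950 ≈ 59.0.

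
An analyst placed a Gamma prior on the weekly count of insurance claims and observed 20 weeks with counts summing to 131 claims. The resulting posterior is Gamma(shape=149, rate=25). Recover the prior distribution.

Gamma–Poisson conjugacy: posterior shape = α + Σxᵢ, posterior rate = β + n.
So α = 149 − 131 = 18 and β = 25 − 20 = 5.

Gamma(shape=18, rate=5)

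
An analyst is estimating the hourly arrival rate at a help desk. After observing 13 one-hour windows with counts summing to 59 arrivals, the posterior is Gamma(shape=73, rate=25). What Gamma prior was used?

Gamma–Poisson conjugacy: posterior shape = α + Σxᵢ, posterior rate = β + n.
So α = 73 − 59 = 14 and β = 25 − 13 = 12.

Gamma(shape=14, rate=12)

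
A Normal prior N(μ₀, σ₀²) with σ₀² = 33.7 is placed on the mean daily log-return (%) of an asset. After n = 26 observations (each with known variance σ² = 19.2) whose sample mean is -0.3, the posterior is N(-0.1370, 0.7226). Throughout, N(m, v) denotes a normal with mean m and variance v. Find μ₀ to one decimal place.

The posterior mean is a precision-weighted average: μ_n = (τ₀μ₀ + τ_data·x̄)/(τ₀+τ_data), with τ₀=1/σ₀² and τ_data=n/σ².
Here τ₀ = 1/33.7 = 0.029674 and τ_data = 26/19.2 = 1.354167, so τ_n = 1.383841.
Rearranging for μ₀: μ₀ = (μ_n·τ_n − τ_data·x̄)/τ₀ = (-0.1370·1.383841 − 1.354167·-0.3) / 0.029674 = 0.216664/0.029674 ≈ 7.3.

μ₀ = 7.3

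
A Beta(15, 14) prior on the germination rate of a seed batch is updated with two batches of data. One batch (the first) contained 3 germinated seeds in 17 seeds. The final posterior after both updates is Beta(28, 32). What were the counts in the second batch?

Because Beta–binomial updating is additive in the counts, the combined data contributed (α_post−α_prior, β_post−β_prior) successes and failures.
Total across both batches: 28−15=13 germinated seeds, 32−14=18 non-germinating seeds.
Subtract the first batch: 13−3=10 germinated seeds and 18−14=4 non-germinating seeds.

10 germinated seeds and 4 non-germinating seeds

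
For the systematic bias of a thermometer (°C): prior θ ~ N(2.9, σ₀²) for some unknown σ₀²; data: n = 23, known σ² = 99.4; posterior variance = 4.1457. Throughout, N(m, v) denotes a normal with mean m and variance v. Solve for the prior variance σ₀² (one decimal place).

Posterior precision equals prior precision plus data precision: 1/σ_n² = 1/σ₀² + n/σ².
So 1/σ₀² = 1/4.1457 − 23/99.4 = 0.241214 − 0.231388 = 0.009826.
Hence σ₀² = 1/0.009826 ≈ 101.8.

σ₀² = 101.8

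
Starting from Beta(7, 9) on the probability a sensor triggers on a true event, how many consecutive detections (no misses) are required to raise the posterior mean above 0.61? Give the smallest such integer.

k = 8

After k detections and 0 misses the posterior is Beta(7+k, 9), with mean (7+k)/(7+9+k).
Set (7+k)/(16+k) > 0.61 and solve: k > (0.61·16 − 7)/(1 − 0.61) = 7.077.
The smallest integer exceeding 7.077 is 8, and checking k=8: (15)/(24) = 0.6250 > 0.61.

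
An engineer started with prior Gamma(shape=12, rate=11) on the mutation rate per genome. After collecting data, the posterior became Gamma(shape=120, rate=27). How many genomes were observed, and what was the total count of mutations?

A Gamma(α, β) prior (rate parametrization) on a Poisson rate with n observations summing to S gives posterior Gamma(α+S, β+n).
Matching: Σxᵢ = 120 − 12 = 108 and n = 27 − 11 = 16.

n = 16 genomes with total 108 mutations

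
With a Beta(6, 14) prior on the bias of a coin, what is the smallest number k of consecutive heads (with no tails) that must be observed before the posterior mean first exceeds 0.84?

After k heads and 0 tails the posterior is Beta(6+k, 14), with mean (6+k)/(6+14+k).
Set (6+k)/(20+k) > 0.84 and solve: k > (0.84·20 − 6)/(1 − 0.84) = 67.500.
The smallest integer exceeding 67.500 is 68.

k = 68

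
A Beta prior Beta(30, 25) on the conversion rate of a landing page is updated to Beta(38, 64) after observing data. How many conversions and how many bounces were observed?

8 conversions and 39 bounces

A Beta(α, β) prior with s successes and f failures in binomial data gives a Beta(α+s, β+f) posterior.
So s = 38 − 30 = 8 and f = 64 − 25 = 39.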